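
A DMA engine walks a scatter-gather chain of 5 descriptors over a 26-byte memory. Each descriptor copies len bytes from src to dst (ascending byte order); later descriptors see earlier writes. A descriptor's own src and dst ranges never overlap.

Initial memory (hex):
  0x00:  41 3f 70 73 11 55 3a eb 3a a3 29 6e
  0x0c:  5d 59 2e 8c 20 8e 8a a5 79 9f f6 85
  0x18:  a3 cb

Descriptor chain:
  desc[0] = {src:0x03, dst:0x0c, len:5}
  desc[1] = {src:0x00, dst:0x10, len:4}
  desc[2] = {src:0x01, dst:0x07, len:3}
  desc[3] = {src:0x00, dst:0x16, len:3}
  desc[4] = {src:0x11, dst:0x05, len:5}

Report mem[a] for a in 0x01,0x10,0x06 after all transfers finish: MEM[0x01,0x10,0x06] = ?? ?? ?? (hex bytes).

  after D0: wrote 5B at 0x0c = 7311553aeb
  after D1: wrote 4B at 0x10 = 413f7073
  after D2: wrote 3B at 0x07 = 3f7073
  after D3: wrote 3B at 0x16 = 413f70
  after D4: wrote 5B at 0x05 = 3f7073799f
query mem[0x01]=0x3f, mem[0x10]=0x41, mem[0x06]=0x70

MEM[0x01,0x10,0x06] = 3f 41 70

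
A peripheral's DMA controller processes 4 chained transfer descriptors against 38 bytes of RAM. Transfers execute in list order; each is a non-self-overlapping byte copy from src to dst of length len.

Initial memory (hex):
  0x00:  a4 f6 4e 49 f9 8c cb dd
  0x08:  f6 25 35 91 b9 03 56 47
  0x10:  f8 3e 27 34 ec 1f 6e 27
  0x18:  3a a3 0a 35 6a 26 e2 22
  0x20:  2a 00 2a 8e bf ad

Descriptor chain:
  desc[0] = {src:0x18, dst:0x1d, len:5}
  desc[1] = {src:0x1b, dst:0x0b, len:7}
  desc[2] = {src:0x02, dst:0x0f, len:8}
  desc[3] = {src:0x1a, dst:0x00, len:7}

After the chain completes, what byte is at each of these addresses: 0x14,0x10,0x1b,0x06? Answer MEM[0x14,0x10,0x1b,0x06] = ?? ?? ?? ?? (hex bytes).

MEM[0x14,0x10,0x1b,0x06] = dd 49 35 35

[0] 0x18->0x1d len=5 : 3a a3 0a 35 6a
[1] 0x1b->0x0b len=7 : 35 6a 3a a3 0a 35 6a
[2] 0x02->0x0f len=8 : 4e 49 f9 8c cb dd f6 25
[3] 0x1a->0x00 len=7 : 0a 35 6a 3a a3 0a 35
query mem[0x14]=0xdd, mem[0x10]=0x49, mem[0x1b]=0x35, mem[0x06]=0x35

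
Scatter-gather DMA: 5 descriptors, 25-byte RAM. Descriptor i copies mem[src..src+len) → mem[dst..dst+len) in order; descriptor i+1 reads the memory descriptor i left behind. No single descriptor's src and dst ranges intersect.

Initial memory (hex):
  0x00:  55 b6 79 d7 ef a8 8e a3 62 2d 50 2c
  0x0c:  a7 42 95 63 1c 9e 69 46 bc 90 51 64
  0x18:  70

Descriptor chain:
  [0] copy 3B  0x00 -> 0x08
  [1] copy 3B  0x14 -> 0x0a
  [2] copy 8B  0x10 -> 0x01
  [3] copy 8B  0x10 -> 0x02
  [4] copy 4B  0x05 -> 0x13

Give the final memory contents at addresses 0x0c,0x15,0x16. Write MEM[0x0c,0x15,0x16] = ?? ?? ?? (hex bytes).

MEM[0x0c,0x15,0x16] = 51 90 51

D0: mem[0x08..0x0a] <- [55 b6 79]
D1: mem[0x0a..0x0c] <- [bc 90 51]
D2: mem[0x01..0x08] <- [1c 9e 69 46 bc 90 51 64]
D3: mem[0x02..0x09] <- [1c 9e 69 46 bc 90 51 64]
D4: mem[0x13..0x16] <- [46 bc 90 51]
query mem[0x0c]=0x51, mem[0x15]=0x90, mem[0x16]=0x51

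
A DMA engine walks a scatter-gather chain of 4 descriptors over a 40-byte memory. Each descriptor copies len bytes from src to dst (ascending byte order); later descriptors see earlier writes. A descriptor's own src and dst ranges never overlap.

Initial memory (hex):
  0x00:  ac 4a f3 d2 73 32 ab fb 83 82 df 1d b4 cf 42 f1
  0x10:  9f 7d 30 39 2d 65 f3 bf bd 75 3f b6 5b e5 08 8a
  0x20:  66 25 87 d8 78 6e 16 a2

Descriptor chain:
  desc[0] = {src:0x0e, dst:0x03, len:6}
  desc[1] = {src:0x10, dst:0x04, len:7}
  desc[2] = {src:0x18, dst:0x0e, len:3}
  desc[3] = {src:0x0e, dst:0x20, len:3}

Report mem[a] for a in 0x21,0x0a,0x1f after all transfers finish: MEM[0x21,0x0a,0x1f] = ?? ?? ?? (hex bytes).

D0: mem[0x03..0x08] <- [42 f1 9f 7d 30 39]
D1: mem[0x04..0x0a] <- [9f 7d 30 39 2d 65 f3]
D2: mem[0x0e..0x10] <- [bd 75 3f]
D3: mem[0x20..0x22] <- [bd 75 3f]
query mem[0x21]=0x75, mem[0x0a]=0xf3, mem[0x1f]=0x8a

MEM[0x21,0x0a,0x1f] = 75 f3 8a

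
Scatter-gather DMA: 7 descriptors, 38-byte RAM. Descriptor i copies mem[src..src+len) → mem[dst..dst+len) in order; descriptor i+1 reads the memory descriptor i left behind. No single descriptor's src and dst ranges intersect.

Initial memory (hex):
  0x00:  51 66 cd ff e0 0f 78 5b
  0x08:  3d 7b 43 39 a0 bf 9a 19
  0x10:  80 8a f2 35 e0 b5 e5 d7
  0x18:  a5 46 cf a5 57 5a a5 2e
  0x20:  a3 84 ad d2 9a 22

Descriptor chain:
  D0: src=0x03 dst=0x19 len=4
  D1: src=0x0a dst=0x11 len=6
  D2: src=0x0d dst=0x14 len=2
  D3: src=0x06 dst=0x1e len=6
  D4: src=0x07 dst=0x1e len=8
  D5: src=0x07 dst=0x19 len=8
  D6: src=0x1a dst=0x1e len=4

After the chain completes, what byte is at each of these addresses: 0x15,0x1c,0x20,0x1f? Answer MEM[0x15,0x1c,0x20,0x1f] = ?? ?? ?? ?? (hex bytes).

#0 dst[0x19+4] := {0xff,0xe0,0x0f,0x78}
#1 dst[0x11+6] := {0x43,0x39,0xa0,0xbf,0x9a,0x19}
#2 dst[0x14+2] := {0xbf,0x9a}
#3 dst[0x1e+6] := {0x78,0x5b,0x3d,0x7b,0x43,0x39}
#4 dst[0x1e+8] := {0x5b,0x3d,0x7b,0x43,0x39,0xa0,0xbf,0x9a}
#5 dst[0x19+8] := {0x5b,0x3d,0x7b,0x43,0x39,0xa0,0xbf,0x9a}
#6 dst[0x1e+4] := {0x3d,0x7b,0x43,0x39}
query mem[0x15]=0x9a, mem[0x1c]=0x43, mem[0x20]=0x43, mem[0x1f]=0x7b

MEM[0x15,0x1c,0x20,0x1f] = 9a 43 43 7b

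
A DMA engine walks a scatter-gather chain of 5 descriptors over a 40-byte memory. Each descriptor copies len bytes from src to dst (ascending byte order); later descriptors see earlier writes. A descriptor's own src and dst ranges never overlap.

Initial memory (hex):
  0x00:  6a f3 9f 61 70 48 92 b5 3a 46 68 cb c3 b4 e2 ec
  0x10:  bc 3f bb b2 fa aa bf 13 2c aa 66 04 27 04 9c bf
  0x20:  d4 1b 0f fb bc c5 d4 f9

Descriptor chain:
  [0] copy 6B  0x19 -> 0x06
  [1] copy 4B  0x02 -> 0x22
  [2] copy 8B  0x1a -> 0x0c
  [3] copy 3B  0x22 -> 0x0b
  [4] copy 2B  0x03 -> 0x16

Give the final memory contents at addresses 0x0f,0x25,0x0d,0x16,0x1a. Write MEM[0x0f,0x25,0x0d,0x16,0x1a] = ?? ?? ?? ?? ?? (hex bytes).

MEM[0x0f,0x25,0x0d,0x16,0x1a] = 04 48 70 61 66

  after D0: wrote 6B at 0x06 = aa660427049c
  after D1: wrote 4B at 0x22 = 9f617048
  after D2: wrote 8B at 0x0c = 660427049cbfd41b
  after D3: wrote 3B at 0x0b = 9f6170
  after D4: wrote 2B at 0x16 = 6170
query mem[0x0f]=0x04, mem[0x25]=0x48, mem[0x0d]=0x70, mem[0x16]=0x61, mem[0x1a]=0x66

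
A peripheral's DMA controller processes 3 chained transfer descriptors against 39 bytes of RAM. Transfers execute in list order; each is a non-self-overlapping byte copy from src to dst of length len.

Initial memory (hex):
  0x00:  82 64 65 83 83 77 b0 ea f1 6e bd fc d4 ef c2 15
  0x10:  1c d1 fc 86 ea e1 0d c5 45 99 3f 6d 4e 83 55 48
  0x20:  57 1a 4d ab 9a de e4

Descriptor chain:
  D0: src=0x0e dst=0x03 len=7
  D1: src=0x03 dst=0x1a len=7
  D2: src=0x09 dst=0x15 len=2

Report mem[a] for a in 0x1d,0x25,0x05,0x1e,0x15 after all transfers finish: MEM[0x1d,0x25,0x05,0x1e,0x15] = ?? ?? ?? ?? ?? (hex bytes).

MEM[0x1d,0x25,0x05,0x1e,0x15] = d1 de 1c fc ea

  after D0: wrote 7B at 0x03 = c2151cd1fc86ea
  after D1: wrote 7B at 0x1a = c2151cd1fc86ea
  after D2: wrote 2B at 0x15 = eabd
query mem[0x1d]=0xd1, mem[0x25]=0xde, mem[0x05]=0x1c, mem[0x1e]=0xfc, mem[0x15]=0xea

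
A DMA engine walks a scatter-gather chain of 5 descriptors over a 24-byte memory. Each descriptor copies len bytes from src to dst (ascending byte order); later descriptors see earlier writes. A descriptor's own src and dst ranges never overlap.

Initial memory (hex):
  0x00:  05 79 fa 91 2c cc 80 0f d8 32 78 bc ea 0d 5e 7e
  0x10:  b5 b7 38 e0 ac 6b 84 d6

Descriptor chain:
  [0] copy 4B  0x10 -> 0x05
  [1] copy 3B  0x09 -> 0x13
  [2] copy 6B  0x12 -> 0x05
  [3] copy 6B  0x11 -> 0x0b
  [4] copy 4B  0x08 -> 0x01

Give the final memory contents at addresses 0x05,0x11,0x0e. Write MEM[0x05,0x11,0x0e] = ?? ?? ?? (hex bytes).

MEM[0x05,0x11,0x0e] = 38 b7 78

[0] 0x10->0x05 len=4 : b5 b7 38 e0
[1] 0x09->0x13 len=3 : 32 78 bc
[2] 0x12->0x05 len=6 : 38 32 78 bc 84 d6
[3] 0x11->0x0b len=6 : b7 38 32 78 bc 84
[4] 0x08->0x01 len=4 : bc 84 d6 b7
query mem[0x05]=0x38, mem[0x11]=0xb7, mem[0x0e]=0x78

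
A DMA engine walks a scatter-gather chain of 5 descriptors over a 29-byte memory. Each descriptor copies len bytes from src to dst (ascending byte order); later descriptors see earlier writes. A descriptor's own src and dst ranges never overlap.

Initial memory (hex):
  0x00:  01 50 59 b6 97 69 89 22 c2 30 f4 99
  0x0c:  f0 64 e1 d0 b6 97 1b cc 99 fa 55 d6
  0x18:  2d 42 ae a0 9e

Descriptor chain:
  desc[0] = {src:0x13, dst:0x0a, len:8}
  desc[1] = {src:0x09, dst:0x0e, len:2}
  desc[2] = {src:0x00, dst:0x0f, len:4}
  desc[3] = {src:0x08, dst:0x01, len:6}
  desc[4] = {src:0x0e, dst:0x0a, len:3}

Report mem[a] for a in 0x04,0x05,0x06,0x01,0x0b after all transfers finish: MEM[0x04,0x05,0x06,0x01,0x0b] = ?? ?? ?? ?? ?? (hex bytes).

D0: mem[0x0a..0x11] <- [cc 99 fa 55 d6 2d 42 ae]
D1: mem[0x0e..0x0f] <- [30 cc]
D2: mem[0x0f..0x12] <- [01 50 59 b6]
D3: mem[0x01..0x06] <- [c2 30 cc 99 fa 55]
D4: mem[0x0a..0x0c] <- [30 01 50]
query mem[0x04]=0x99, mem[0x05]=0xfa, mem[0x06]=0x55, mem[0x01]=0xc2, mem[0x0b]=0x01

MEM[0x04,0x05,0x06,0x01,0x0b] = 99 fa 55 c2 01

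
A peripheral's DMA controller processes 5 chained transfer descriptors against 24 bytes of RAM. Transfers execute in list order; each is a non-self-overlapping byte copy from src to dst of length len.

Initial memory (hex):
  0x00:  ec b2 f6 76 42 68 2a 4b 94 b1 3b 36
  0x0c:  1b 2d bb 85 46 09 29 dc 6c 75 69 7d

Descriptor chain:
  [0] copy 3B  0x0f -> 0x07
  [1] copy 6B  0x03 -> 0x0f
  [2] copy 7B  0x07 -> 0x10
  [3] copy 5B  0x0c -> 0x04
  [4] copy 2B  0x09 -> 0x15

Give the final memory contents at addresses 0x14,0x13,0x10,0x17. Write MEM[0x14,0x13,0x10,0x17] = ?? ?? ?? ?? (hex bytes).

MEM[0x14,0x13,0x10,0x17] = 36 3b 85 7d

D0: mem[0x07..0x09] <- [85 46 09]
D1: mem[0x0f..0x14] <- [76 42 68 2a 85 46]
D2: mem[0x10..0x16] <- [85 46 09 3b 36 1b 2d]
D3: mem[0x04..0x08] <- [1b 2d bb 76 85]
D4: mem[0x15..0x16] <- [09 3b]
query mem[0x14]=0x36, mem[0x13]=0x3b, mem[0x10]=0x85, mem[0x17]=0x7d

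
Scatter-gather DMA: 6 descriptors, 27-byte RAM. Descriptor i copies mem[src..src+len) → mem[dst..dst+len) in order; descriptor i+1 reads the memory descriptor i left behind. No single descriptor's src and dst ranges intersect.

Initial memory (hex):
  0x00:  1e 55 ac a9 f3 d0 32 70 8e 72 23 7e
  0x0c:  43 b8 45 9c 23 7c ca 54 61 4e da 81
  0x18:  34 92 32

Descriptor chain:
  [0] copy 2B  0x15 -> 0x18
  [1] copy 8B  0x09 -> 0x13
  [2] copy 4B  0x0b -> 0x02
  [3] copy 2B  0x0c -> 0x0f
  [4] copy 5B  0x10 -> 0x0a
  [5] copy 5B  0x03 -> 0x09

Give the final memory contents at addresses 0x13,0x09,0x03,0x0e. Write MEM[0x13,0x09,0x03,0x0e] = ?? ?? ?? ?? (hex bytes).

[0] 0x15->0x18 len=2 : 4e da
[1] 0x09->0x13 len=8 : 72 23 7e 43 b8 45 9c 23
[2] 0x0b->0x02 len=4 : 7e 43 b8 45
[3] 0x0c->0x0f len=2 : 43 b8
[4] 0x10->0x0a len=5 : b8 7c ca 72 23
[5] 0x03->0x09 len=5 : 43 b8 45 32 70
query mem[0x13]=0x72, mem[0x09]=0x43, mem[0x03]=0x43, mem[0x0e]=0x23

MEM[0x13,0x09,0x03,0x0e] = 72 43 43 23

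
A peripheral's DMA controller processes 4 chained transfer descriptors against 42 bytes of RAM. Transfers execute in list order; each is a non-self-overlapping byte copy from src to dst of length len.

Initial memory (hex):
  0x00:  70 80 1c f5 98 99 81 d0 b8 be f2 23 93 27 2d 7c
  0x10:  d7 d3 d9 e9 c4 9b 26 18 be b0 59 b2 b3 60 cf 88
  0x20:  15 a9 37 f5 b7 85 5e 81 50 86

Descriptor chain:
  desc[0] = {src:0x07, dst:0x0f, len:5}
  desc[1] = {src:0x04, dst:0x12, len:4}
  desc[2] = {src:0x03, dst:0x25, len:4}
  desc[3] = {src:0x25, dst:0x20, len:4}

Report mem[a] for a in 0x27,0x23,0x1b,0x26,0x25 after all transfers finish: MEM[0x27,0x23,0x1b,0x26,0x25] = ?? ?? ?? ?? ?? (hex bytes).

MEM[0x27,0x23,0x1b,0x26,0x25] = 99 81 b2 98 f5

[0] 0x07->0x0f len=5 : d0 b8 be f2 23
[1] 0x04->0x12 len=4 : 98 99 81 d0
[2] 0x03->0x25 len=4 : f5 98 99 81
[3] 0x25->0x20 len=4 : f5 98 99 81
query mem[0x27]=0x99, mem[0x23]=0x81, mem[0x1b]=0xb2, mem[0x26]=0x98, mem[0x25]=0xf5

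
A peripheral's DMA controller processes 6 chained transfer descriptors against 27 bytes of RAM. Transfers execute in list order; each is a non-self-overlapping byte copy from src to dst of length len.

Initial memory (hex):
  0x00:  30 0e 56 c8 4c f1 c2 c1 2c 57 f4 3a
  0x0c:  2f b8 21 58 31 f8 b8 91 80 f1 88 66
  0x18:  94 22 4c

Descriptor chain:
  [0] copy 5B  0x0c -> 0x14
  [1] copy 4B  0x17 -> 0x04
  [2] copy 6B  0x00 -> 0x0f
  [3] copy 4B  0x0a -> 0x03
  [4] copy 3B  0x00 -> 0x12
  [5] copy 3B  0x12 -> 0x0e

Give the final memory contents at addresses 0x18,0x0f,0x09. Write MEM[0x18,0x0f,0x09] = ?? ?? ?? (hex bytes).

MEM[0x18,0x0f,0x09] = 31 0e 57

[0] 0x0c->0x14 len=5 : 2f b8 21 58 31
[1] 0x17->0x04 len=4 : 58 31 22 4c
[2] 0x00->0x0f len=6 : 30 0e 56 c8 58 31
[3] 0x0a->0x03 len=4 : f4 3a 2f b8
[4] 0x00->0x12 len=3 : 30 0e 56
[5] 0x12->0x0e len=3 : 30 0e 56
query mem[0x18]=0x31, mem[0x0f]=0x0e, mem[0x09]=0x57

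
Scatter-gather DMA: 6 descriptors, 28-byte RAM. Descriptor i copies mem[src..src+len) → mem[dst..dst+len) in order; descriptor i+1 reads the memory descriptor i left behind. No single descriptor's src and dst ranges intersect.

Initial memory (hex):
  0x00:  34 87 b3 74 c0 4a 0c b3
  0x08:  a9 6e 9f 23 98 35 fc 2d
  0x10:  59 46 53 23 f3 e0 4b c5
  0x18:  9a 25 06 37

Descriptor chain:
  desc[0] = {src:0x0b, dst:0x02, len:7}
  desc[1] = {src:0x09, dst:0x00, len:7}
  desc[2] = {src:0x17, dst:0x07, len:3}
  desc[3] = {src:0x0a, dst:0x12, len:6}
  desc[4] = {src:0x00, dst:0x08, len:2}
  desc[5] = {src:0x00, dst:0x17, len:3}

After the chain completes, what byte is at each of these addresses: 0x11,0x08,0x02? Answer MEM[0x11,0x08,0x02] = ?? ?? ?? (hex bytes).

MEM[0x11,0x08,0x02] = 46 6e 23

#0 dst[0x02+7] := {0x23,0x98,0x35,0xfc,0x2d,0x59,0x46}
#1 dst[0x00+7] := {0x6e,0x9f,0x23,0x98,0x35,0xfc,0x2d}
#2 dst[0x07+3] := {0xc5,0x9a,0x25}
#3 dst[0x12+6] := {0x9f,0x23,0x98,0x35,0xfc,0x2d}
#4 dst[0x08+2] := {0x6e,0x9f}
#5 dst[0x17+3] := {0x6e,0x9f,0x23}
query mem[0x11]=0x46, mem[0x08]=0x6e, mem[0x02]=0x23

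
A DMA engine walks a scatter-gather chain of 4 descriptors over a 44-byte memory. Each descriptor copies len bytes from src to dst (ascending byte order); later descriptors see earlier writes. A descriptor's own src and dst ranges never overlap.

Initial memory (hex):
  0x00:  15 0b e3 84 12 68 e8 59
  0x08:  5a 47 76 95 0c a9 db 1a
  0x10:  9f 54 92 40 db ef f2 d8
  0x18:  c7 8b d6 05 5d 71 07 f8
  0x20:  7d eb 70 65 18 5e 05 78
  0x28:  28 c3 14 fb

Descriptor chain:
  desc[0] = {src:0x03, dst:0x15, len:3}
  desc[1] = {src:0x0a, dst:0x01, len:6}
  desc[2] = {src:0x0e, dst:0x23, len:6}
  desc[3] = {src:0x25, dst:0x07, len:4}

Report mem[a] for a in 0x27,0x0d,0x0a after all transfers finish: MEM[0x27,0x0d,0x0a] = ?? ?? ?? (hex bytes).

MEM[0x27,0x0d,0x0a] = 92 a9 40

[0] 0x03->0x15 len=3 : 84 12 68
[1] 0x0a->0x01 len=6 : 76 95 0c a9 db 1a
[2] 0x0e->0x23 len=6 : db 1a 9f 54 92 40
[3] 0x25->0x07 len=4 : 9f 54 92 40
query mem[0x27]=0x92, mem[0x0d]=0xa9, mem[0x0a]=0x40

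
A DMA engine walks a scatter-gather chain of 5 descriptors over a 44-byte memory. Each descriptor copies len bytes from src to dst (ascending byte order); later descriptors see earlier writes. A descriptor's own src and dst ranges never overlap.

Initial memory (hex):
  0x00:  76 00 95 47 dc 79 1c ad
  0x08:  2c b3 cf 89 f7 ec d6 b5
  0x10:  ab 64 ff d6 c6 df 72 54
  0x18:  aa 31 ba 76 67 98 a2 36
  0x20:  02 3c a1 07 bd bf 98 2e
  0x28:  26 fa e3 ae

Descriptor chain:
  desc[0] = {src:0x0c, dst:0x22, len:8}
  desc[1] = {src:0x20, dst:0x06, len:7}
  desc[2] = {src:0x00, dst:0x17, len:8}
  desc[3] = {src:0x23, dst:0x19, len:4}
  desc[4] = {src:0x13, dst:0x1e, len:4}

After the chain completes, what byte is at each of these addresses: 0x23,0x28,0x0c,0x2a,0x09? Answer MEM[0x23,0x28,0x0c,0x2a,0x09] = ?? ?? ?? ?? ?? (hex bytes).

MEM[0x23,0x28,0x0c,0x2a,0x09] = ec ff ab e3 ec

  after D0: wrote 8B at 0x22 = f7ecd6b5ab64ffd6
  after D1: wrote 7B at 0x06 = 023cf7ecd6b5ab
  after D2: wrote 8B at 0x17 = 76009547dc79023c
  after D3: wrote 4B at 0x19 = ecd6b5ab
  after D4: wrote 4B at 0x1e = d6c6df72
query mem[0x23]=0xec, mem[0x28]=0xff, mem[0x0c]=0xab, mem[0x2a]=0xe3, mem[0x09]=0xec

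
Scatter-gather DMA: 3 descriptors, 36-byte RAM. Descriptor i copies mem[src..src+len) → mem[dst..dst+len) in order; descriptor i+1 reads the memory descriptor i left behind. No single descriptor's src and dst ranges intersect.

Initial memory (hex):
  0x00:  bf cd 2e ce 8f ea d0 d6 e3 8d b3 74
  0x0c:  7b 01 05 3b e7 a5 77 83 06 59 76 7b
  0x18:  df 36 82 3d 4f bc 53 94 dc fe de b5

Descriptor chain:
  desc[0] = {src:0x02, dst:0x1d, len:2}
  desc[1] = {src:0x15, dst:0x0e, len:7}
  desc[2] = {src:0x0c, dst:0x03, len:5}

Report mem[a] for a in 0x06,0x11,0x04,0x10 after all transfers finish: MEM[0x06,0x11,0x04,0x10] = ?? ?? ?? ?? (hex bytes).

MEM[0x06,0x11,0x04,0x10] = 76 df 01 7b

[0] 0x02->0x1d len=2 : 2e ce
[1] 0x15->0x0e len=7 : 59 76 7b df 36 82 3d
[2] 0x0c->0x03 len=5 : 7b 01 59 76 7b
query mem[0x06]=0x76, mem[0x11]=0xdf, mem[0x04]=0x01, mem[0x10]=0x7b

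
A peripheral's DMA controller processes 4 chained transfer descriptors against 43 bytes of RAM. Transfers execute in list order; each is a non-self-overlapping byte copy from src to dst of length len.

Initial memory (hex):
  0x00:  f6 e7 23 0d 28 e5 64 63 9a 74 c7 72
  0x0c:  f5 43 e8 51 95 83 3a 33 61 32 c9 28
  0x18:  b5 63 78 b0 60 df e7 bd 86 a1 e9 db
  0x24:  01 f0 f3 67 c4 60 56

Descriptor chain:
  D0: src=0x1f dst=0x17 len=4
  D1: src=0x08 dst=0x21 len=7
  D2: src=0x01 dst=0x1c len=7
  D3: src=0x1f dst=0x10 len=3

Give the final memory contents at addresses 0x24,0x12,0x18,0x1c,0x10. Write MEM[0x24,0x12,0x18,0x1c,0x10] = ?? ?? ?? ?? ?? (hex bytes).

  after D0: wrote 4B at 0x17 = bd86a1e9
  after D1: wrote 7B at 0x21 = 9a74c772f543e8
  after D2: wrote 7B at 0x1c = e7230d28e56463
  after D3: wrote 3B at 0x10 = 28e564
query mem[0x24]=0x72, mem[0x12]=0x64, mem[0x18]=0x86, mem[0x1c]=0xe7, mem[0x10]=0x28

MEM[0x24,0x12,0x18,0x1c,0x10] = 72 64 86 e7 28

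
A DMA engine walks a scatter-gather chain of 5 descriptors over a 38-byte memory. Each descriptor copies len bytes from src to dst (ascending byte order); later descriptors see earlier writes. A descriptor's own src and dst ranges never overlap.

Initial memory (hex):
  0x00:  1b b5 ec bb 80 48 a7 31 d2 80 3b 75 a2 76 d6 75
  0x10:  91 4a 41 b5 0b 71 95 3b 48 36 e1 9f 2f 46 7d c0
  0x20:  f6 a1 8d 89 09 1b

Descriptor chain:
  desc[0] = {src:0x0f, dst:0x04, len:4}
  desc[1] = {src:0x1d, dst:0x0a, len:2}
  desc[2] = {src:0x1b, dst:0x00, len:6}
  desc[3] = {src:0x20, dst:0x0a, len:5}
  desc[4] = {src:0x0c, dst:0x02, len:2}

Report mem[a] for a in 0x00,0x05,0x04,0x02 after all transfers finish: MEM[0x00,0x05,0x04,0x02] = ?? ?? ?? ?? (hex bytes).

MEM[0x00,0x05,0x04,0x02] = 9f f6 c0 8d

D0: mem[0x04..0x07] <- [75 91 4a 41]
D1: mem[0x0a..0x0b] <- [46 7d]
D2: mem[0x00..0x05] <- [9f 2f 46 7d c0 f6]
D3: mem[0x0a..0x0e] <- [f6 a1 8d 89 09]
D4: mem[0x02..0x03] <- [8d 89]
query mem[0x00]=0x9f, mem[0x05]=0xf6, mem[0x04]=0xc0, mem[0x02]=0x8d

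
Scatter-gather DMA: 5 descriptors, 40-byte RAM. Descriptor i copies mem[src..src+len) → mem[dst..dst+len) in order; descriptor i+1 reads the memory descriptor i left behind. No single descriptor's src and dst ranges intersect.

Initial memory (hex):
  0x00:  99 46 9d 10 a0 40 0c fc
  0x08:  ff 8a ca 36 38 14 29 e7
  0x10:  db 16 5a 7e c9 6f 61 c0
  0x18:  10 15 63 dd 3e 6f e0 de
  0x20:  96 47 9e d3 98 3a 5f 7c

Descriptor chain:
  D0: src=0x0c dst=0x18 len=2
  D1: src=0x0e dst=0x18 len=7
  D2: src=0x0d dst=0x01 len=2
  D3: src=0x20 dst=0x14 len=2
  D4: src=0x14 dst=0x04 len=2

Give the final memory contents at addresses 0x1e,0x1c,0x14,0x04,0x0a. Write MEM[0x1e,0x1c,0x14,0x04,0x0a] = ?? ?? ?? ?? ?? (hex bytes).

#0 dst[0x18+2] := {0x38,0x14}
#1 dst[0x18+7] := {0x29,0xe7,0xdb,0x16,0x5a,0x7e,0xc9}
#2 dst[0x01+2] := {0x14,0x29}
#3 dst[0x14+2] := {0x96,0x47}
#4 dst[0x04+2] := {0x96,0x47}
query mem[0x1e]=0xc9, mem[0x1c]=0x5a, mem[0x14]=0x96, mem[0x04]=0x96, mem[0x0a]=0xca

MEM[0x1e,0x1c,0x14,0x04,0x0a] = c9 5a 96 96 ca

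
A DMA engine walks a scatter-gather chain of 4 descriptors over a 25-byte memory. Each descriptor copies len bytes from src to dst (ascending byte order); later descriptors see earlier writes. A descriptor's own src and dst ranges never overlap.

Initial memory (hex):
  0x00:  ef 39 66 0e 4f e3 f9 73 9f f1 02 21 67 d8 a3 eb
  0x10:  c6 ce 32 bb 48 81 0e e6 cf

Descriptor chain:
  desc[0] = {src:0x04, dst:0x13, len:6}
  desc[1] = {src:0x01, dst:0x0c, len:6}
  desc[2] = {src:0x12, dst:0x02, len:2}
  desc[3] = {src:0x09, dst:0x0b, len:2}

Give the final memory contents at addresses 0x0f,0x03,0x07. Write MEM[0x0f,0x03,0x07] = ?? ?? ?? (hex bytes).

MEM[0x0f,0x03,0x07] = 4f 4f 73

  after D0: wrote 6B at 0x13 = 4fe3f9739ff1
  after D1: wrote 6B at 0x0c = 39660e4fe3f9
  after D2: wrote 2B at 0x02 = 324f
  after D3: wrote 2B at 0x0b = f102
query mem[0x0f]=0x4f, mem[0x03]=0x4f, mem[0x07]=0x73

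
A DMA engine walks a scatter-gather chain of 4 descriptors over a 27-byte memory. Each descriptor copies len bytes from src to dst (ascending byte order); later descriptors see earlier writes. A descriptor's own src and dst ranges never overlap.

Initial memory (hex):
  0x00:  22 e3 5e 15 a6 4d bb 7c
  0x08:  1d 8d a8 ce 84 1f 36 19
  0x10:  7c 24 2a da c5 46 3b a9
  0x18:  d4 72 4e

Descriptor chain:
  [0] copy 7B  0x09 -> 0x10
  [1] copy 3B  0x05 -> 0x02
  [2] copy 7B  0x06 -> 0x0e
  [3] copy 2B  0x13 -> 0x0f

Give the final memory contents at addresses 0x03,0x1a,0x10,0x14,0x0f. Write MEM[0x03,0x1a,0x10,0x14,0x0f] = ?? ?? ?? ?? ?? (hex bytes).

[0] 0x09->0x10 len=7 : 8d a8 ce 84 1f 36 19
[1] 0x05->0x02 len=3 : 4d bb 7c
[2] 0x06->0x0e len=7 : bb 7c 1d 8d a8 ce 84
[3] 0x13->0x0f len=2 : ce 84
query mem[0x03]=0xbb, mem[0x1a]=0x4e, mem[0x10]=0x84, mem[0x14]=0x84, mem[0x0f]=0xce

MEM[0x03,0x1a,0x10,0x14,0x0f] = bb 4e 84 84 ce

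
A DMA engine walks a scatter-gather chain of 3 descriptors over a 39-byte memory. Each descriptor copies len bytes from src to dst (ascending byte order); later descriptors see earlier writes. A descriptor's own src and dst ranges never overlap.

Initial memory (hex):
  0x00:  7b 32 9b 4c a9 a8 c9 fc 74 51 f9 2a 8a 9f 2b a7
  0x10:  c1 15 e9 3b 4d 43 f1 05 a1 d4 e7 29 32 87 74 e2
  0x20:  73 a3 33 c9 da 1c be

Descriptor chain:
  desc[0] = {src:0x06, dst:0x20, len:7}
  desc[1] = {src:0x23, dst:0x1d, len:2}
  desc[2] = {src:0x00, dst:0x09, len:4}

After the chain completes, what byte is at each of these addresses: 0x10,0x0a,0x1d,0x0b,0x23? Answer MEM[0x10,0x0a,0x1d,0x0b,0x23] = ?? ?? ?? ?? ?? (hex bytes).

D0: mem[0x20..0x26] <- [c9 fc 74 51 f9 2a 8a]
D1: mem[0x1d..0x1e] <- [51 f9]
D2: mem[0x09..0x0c] <- [7b 32 9b 4c]
query mem[0x10]=0xc1, mem[0x0a]=0x32, mem[0x1d]=0x51, mem[0x0b]=0x9b, mem[0x23]=0x51

MEM[0x10,0x0a,0x1d,0x0b,0x23] = c1 32 51 9b 51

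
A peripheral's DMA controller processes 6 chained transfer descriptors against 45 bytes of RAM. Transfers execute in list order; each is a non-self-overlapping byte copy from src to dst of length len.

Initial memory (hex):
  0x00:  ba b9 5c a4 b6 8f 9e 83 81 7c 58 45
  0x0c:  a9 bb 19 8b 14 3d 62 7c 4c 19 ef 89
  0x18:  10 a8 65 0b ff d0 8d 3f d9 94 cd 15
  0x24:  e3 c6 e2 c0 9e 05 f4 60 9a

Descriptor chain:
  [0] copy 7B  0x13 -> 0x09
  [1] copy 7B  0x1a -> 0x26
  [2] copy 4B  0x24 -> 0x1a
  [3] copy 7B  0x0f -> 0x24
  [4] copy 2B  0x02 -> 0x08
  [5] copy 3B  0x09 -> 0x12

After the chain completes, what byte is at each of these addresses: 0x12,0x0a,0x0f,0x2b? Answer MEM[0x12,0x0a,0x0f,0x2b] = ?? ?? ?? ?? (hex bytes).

  after D0: wrote 7B at 0x09 = 7c4c19ef8910a8
  after D1: wrote 7B at 0x26 = 650bffd08d3fd9
  after D2: wrote 4B at 0x1a = e3c6650b
  after D3: wrote 7B at 0x24 = a8143d627c4c19
  after D4: wrote 2B at 0x08 = 5ca4
  after D5: wrote 3B at 0x12 = a44c19
query mem[0x12]=0xa4, mem[0x0a]=0x4c, mem[0x0f]=0xa8, mem[0x2b]=0x3f

MEM[0x12,0x0a,0x0f,0x2b] = a4 4c a8 3f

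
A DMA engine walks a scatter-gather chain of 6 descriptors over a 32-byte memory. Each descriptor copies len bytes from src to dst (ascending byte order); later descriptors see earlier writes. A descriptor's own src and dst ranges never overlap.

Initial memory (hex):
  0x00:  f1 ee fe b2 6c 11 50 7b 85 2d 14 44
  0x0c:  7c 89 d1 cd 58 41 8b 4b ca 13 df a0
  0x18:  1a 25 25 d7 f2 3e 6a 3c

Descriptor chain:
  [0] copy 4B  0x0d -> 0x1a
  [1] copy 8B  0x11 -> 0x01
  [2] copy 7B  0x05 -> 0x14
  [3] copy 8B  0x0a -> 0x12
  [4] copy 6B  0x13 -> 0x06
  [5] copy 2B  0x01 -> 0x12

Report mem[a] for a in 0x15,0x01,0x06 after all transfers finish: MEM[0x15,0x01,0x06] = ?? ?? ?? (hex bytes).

MEM[0x15,0x01,0x06] = 89 41 44

#0 dst[0x1a+4] := {0x89,0xd1,0xcd,0x58}
#1 dst[0x01+8] := {0x41,0x8b,0x4b,0xca,0x13,0xdf,0xa0,0x1a}
#2 dst[0x14+7] := {0x13,0xdf,0xa0,0x1a,0x2d,0x14,0x44}
#3 dst[0x12+8] := {0x14,0x44,0x7c,0x89,0xd1,0xcd,0x58,0x41}
#4 dst[0x06+6] := {0x44,0x7c,0x89,0xd1,0xcd,0x58}
#5 dst[0x12+2] := {0x41,0x8b}
query mem[0x15]=0x89, mem[0x01]=0x41, mem[0x06]=0x44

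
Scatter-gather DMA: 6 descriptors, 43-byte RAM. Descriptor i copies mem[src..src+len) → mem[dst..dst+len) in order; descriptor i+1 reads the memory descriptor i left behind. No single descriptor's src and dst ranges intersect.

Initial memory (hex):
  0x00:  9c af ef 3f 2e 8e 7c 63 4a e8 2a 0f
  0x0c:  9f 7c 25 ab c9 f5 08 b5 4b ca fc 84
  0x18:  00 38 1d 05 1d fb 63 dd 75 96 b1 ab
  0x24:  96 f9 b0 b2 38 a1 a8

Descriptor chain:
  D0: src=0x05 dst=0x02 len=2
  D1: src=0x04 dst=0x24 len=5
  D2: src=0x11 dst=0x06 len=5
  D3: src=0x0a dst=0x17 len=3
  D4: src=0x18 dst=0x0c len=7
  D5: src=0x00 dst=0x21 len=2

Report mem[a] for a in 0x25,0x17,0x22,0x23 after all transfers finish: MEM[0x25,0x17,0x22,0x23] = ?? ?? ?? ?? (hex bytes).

MEM[0x25,0x17,0x22,0x23] = 8e ca af ab

[0] 0x05->0x02 len=2 : 8e 7c
[1] 0x04->0x24 len=5 : 2e 8e 7c 63 4a
[2] 0x11->0x06 len=5 : f5 08 b5 4b ca
[3] 0x0a->0x17 len=3 : ca 0f 9f
[4] 0x18->0x0c len=7 : 0f 9f 1d 05 1d fb 63
[5] 0x00->0x21 len=2 : 9c af
query mem[0x25]=0x8e, mem[0x17]=0xca, mem[0x22]=0xaf, mem[0x23]=0xab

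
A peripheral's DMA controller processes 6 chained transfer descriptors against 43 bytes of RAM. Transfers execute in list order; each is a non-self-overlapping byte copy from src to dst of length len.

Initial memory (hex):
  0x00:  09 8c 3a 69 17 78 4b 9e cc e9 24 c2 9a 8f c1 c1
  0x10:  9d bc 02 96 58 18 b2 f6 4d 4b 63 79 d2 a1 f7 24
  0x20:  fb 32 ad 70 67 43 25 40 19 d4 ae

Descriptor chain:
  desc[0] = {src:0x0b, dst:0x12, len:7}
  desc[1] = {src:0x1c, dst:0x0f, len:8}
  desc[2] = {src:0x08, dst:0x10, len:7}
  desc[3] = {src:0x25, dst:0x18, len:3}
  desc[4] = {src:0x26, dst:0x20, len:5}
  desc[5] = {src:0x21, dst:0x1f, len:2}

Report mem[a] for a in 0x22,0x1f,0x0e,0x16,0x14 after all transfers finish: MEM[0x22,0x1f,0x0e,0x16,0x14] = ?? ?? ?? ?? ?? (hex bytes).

#0 dst[0x12+7] := {0xc2,0x9a,0x8f,0xc1,0xc1,0x9d,0xbc}
#1 dst[0x0f+8] := {0xd2,0xa1,0xf7,0x24,0xfb,0x32,0xad,0x70}
#2 dst[0x10+7] := {0xcc,0xe9,0x24,0xc2,0x9a,0x8f,0xc1}
#3 dst[0x18+3] := {0x43,0x25,0x40}
#4 dst[0x20+5] := {0x25,0x40,0x19,0xd4,0xae}
#5 dst[0x1f+2] := {0x40,0x19}
query mem[0x22]=0x19, mem[0x1f]=0x40, mem[0x0e]=0xc1, mem[0x16]=0xc1, mem[0x14]=0x9a

MEM[0x22,0x1f,0x0e,0x16,0x14] = 19 40 c1 c1 9a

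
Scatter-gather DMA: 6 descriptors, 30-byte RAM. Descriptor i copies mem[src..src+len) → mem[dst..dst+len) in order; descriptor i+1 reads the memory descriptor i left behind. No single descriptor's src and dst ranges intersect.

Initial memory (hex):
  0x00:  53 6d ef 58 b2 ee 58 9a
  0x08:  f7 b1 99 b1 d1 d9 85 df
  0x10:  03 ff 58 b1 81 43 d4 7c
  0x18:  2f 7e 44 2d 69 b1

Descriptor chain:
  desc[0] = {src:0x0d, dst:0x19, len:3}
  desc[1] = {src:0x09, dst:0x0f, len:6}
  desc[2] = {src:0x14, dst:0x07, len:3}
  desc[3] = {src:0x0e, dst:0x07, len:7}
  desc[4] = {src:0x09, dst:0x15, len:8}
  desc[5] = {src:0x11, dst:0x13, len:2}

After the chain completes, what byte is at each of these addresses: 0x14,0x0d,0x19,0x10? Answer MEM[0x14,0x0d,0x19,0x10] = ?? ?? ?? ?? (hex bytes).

[0] 0x0d->0x19 len=3 : d9 85 df
[1] 0x09->0x0f len=6 : b1 99 b1 d1 d9 85
[2] 0x14->0x07 len=3 : 85 43 d4
[3] 0x0e->0x07 len=7 : 85 b1 99 b1 d1 d9 85
[4] 0x09->0x15 len=8 : 99 b1 d1 d9 85 85 b1 99
[5] 0x11->0x13 len=2 : b1 d1
query mem[0x14]=0xd1, mem[0x0d]=0x85, mem[0x19]=0x85, mem[0x10]=0x99

MEM[0x14,0x0d,0x19,0x10] = d1 85 85 99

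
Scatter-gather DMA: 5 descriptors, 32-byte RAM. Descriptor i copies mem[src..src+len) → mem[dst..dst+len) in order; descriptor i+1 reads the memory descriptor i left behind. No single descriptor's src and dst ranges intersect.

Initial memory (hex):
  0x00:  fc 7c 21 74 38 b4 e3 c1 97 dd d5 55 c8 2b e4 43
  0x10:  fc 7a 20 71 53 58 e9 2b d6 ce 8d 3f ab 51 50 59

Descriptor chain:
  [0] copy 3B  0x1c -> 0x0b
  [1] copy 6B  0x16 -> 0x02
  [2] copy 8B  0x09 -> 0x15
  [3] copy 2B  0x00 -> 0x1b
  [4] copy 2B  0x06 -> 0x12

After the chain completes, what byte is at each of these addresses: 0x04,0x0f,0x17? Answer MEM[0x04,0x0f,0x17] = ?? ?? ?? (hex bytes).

MEM[0x04,0x0f,0x17] = d6 43 ab

[0] 0x1c->0x0b len=3 : ab 51 50
[1] 0x16->0x02 len=6 : e9 2b d6 ce 8d 3f
[2] 0x09->0x15 len=8 : dd d5 ab 51 50 e4 43 fc
[3] 0x00->0x1b len=2 : fc 7c
[4] 0x06->0x12 len=2 : 8d 3f
query mem[0x04]=0xd6, mem[0x0f]=0x43, mem[0x17]=0xab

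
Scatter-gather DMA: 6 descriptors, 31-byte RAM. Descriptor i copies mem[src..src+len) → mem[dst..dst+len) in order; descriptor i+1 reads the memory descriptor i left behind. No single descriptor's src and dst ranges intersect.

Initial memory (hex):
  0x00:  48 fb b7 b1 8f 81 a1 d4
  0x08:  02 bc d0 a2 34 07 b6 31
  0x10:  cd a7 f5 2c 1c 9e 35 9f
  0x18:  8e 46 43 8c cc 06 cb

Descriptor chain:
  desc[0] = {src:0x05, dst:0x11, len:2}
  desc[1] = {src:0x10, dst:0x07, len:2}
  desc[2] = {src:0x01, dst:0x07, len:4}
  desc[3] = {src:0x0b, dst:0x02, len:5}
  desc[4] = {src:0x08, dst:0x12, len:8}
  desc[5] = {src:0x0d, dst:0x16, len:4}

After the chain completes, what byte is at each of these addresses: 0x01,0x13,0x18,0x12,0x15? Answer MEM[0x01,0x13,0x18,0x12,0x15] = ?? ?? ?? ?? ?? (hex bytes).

MEM[0x01,0x13,0x18,0x12,0x15] = fb b1 31 b7 a2

D0: mem[0x11..0x12] <- [81 a1]
D1: mem[0x07..0x08] <- [cd 81]
D2: mem[0x07..0x0a] <- [fb b7 b1 8f]
D3: mem[0x02..0x06] <- [a2 34 07 b6 31]
D4: mem[0x12..0x19] <- [b7 b1 8f a2 34 07 b6 31]
D5: mem[0x16..0x19] <- [07 b6 31 cd]
query mem[0x01]=0xfb, mem[0x13]=0xb1, mem[0x18]=0x31, mem[0x12]=0xb7, mem[0x15]=0xa2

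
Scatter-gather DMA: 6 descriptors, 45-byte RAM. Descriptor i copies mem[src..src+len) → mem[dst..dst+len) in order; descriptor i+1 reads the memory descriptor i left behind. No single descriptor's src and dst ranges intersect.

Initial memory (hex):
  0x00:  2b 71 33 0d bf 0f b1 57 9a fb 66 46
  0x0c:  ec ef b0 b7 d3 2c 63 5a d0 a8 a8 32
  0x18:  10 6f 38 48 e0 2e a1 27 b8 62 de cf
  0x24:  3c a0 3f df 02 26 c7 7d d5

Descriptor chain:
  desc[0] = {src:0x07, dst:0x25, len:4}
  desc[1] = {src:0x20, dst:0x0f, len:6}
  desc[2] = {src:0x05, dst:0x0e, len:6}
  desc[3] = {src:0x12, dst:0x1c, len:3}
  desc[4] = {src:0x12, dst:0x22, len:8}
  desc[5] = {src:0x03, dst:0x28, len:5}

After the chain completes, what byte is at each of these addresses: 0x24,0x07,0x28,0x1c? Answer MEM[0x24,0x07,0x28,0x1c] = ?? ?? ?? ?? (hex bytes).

MEM[0x24,0x07,0x28,0x1c] = 57 57 0d fb

#0 dst[0x25+4] := {0x57,0x9a,0xfb,0x66}
#1 dst[0x0f+6] := {0xb8,0x62,0xde,0xcf,0x3c,0x57}
#2 dst[0x0e+6] := {0x0f,0xb1,0x57,0x9a,0xfb,0x66}
#3 dst[0x1c+3] := {0xfb,0x66,0x57}
#4 dst[0x22+8] := {0xfb,0x66,0x57,0xa8,0xa8,0x32,0x10,0x6f}
#5 dst[0x28+5] := {0x0d,0xbf,0x0f,0xb1,0x57}
query mem[0x24]=0x57, mem[0x07]=0x57, mem[0x28]=0x0d, mem[0x1c]=0xfb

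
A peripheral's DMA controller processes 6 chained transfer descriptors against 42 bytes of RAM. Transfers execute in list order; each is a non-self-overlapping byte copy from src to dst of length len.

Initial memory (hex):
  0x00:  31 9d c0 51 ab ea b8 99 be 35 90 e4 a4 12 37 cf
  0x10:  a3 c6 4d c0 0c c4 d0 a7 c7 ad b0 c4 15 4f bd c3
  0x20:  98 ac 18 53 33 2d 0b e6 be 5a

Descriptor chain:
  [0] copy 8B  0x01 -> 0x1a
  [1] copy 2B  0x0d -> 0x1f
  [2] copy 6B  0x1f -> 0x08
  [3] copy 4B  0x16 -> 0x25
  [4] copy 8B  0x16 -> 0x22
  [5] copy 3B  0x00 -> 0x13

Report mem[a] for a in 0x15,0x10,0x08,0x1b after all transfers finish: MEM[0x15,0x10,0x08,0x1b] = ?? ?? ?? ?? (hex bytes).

MEM[0x15,0x10,0x08,0x1b] = c0 a3 12 c0

#0 dst[0x1a+8] := {0x9d,0xc0,0x51,0xab,0xea,0xb8,0x99,0xbe}
#1 dst[0x1f+2] := {0x12,0x37}
#2 dst[0x08+6] := {0x12,0x37,0xbe,0x18,0x53,0x33}
#3 dst[0x25+4] := {0xd0,0xa7,0xc7,0xad}
#4 dst[0x22+8] := {0xd0,0xa7,0xc7,0xad,0x9d,0xc0,0x51,0xab}
#5 dst[0x13+3] := {0x31,0x9d,0xc0}
query mem[0x15]=0xc0, mem[0x10]=0xa3, mem[0x08]=0x12, mem[0x1b]=0xc0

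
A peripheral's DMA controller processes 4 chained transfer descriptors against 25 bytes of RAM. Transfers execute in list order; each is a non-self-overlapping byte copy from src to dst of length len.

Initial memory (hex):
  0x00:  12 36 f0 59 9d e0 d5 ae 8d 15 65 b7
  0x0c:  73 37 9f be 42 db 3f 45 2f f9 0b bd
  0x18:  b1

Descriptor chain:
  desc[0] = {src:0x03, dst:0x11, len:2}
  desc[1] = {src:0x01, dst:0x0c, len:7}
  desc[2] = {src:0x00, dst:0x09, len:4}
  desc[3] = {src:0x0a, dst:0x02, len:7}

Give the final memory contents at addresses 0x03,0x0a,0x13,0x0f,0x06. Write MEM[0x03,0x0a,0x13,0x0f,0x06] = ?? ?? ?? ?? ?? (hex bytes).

MEM[0x03,0x0a,0x13,0x0f,0x06] = f0 36 45 9d 59

D0: mem[0x11..0x12] <- [59 9d]
D1: mem[0x0c..0x12] <- [36 f0 59 9d e0 d5 ae]
D2: mem[0x09..0x0c] <- [12 36 f0 59]
D3: mem[0x02..0x08] <- [36 f0 59 f0 59 9d e0]
query mem[0x03]=0xf0, mem[0x0a]=0x36, mem[0x13]=0x45, mem[0x0f]=0x9d, mem[0x06]=0x59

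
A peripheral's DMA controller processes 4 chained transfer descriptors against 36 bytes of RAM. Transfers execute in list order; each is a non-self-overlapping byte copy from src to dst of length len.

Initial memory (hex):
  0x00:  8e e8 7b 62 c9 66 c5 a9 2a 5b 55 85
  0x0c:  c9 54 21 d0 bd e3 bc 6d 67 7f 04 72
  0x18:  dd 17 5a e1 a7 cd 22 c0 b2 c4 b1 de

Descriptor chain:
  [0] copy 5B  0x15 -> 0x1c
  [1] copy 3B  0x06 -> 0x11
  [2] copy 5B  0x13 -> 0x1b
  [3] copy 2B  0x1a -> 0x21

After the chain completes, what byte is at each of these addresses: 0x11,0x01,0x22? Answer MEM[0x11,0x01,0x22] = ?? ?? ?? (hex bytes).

#0 dst[0x1c+5] := {0x7f,0x04,0x72,0xdd,0x17}
#1 dst[0x11+3] := {0xc5,0xa9,0x2a}
#2 dst[0x1b+5] := {0x2a,0x67,0x7f,0x04,0x72}
#3 dst[0x21+2] := {0x5a,0x2a}
query mem[0x11]=0xc5, mem[0x01]=0xe8, mem[0x22]=0x2a

MEM[0x11,0x01,0x22] = c5 e8 2a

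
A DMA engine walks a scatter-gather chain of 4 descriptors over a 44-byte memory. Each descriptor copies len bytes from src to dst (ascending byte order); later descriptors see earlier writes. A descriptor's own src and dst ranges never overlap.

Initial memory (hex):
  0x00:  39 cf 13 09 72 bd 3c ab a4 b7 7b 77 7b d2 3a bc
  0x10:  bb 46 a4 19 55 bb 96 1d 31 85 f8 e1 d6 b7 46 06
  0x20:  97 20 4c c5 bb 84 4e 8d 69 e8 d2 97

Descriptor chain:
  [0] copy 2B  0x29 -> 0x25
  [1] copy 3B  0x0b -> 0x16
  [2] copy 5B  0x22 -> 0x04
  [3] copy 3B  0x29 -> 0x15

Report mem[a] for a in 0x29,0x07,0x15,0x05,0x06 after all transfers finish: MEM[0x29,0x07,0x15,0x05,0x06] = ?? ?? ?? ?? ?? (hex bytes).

  after D0: wrote 2B at 0x25 = e8d2
  after D1: wrote 3B at 0x16 = 777bd2
  after D2: wrote 5B at 0x04 = 4cc5bbe8d2
  after D3: wrote 3B at 0x15 = e8d297
query mem[0x29]=0xe8, mem[0x07]=0xe8, mem[0x15]=0xe8, mem[0x05]=0xc5, mem[0x06]=0xbb

MEM[0x29,0x07,0x15,0x05,0x06] = e8 e8 e8 c5 bb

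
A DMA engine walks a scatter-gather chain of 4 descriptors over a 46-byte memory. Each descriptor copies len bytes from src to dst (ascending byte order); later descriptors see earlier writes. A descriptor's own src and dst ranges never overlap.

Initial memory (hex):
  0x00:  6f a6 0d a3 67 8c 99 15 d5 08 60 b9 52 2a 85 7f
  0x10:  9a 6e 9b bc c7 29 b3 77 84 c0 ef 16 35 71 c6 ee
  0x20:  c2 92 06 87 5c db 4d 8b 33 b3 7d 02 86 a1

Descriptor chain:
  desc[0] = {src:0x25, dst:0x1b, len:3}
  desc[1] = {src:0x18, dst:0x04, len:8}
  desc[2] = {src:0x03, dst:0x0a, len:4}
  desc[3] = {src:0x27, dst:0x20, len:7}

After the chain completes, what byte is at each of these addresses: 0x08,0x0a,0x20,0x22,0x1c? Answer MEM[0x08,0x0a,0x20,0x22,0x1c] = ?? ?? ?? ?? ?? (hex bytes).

MEM[0x08,0x0a,0x20,0x22,0x1c] = 4d a3 8b b3 4d

#0 dst[0x1b+3] := {0xdb,0x4d,0x8b}
#1 dst[0x04+8] := {0x84,0xc0,0xef,0xdb,0x4d,0x8b,0xc6,0xee}
#2 dst[0x0a+4] := {0xa3,0x84,0xc0,0xef}
#3 dst[0x20+7] := {0x8b,0x33,0xb3,0x7d,0x02,0x86,0xa1}
query mem[0x08]=0x4d, mem[0x0a]=0xa3, mem[0x20]=0x8b, mem[0x22]=0xb3, mem[0x1c]=0x4d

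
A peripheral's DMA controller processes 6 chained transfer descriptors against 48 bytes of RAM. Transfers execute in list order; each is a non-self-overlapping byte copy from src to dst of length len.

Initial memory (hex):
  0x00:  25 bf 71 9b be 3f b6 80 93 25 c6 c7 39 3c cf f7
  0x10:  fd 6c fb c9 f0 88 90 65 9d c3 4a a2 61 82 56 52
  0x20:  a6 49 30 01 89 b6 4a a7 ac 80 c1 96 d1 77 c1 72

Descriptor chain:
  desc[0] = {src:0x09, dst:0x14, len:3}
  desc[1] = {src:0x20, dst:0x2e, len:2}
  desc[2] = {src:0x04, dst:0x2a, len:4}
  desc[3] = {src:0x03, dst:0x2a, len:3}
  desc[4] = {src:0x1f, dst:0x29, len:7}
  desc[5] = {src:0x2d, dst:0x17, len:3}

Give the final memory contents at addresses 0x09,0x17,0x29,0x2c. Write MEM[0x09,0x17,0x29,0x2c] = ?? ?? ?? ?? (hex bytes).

[0] 0x09->0x14 len=3 : 25 c6 c7
[1] 0x20->0x2e len=2 : a6 49
[2] 0x04->0x2a len=4 : be 3f b6 80
[3] 0x03->0x2a len=3 : 9b be 3f
[4] 0x1f->0x29 len=7 : 52 a6 49 30 01 89 b6
[5] 0x2d->0x17 len=3 : 01 89 b6
query mem[0x09]=0x25, mem[0x17]=0x01, mem[0x29]=0x52, mem[0x2c]=0x30

MEM[0x09,0x17,0x29,0x2c] = 25 01 52 30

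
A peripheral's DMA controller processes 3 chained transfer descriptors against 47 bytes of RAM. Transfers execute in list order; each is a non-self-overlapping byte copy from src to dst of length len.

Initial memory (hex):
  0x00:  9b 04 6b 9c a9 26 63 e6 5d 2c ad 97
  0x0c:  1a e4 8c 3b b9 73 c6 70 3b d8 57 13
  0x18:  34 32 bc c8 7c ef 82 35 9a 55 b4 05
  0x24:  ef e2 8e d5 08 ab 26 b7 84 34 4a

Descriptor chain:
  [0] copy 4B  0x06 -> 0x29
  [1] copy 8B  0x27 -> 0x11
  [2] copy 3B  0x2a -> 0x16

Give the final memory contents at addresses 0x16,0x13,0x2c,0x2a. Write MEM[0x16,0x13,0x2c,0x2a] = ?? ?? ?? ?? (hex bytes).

MEM[0x16,0x13,0x2c,0x2a] = e6 63 2c e6

[0] 0x06->0x29 len=4 : 63 e6 5d 2c
[1] 0x27->0x11 len=8 : d5 08 63 e6 5d 2c 34 4a
[2] 0x2a->0x16 len=3 : e6 5d 2c
query mem[0x16]=0xe6, mem[0x13]=0x63, mem[0x2c]=0x2c, mem[0x2a]=0xe6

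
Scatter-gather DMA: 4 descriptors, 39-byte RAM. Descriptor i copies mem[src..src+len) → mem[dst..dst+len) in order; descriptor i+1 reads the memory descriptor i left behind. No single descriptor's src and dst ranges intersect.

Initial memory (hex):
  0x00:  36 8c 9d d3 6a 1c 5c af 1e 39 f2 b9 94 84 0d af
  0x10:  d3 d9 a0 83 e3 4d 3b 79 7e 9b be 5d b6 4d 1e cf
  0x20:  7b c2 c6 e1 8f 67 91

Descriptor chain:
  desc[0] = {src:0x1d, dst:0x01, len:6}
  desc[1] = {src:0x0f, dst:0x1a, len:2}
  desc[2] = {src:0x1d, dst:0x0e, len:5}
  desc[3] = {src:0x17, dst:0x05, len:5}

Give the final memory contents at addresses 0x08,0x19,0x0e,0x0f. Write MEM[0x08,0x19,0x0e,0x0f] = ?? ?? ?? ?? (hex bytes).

  after D0: wrote 6B at 0x01 = 4d1ecf7bc2c6
  after D1: wrote 2B at 0x1a = afd3
  after D2: wrote 5B at 0x0e = 4d1ecf7bc2
  after D3: wrote 5B at 0x05 = 797e9bafd3
query mem[0x08]=0xaf, mem[0x19]=0x9b, mem[0x0e]=0x4d, mem[0x0f]=0x1e

MEM[0x08,0x19,0x0e,0x0f] = af 9b 4d 1e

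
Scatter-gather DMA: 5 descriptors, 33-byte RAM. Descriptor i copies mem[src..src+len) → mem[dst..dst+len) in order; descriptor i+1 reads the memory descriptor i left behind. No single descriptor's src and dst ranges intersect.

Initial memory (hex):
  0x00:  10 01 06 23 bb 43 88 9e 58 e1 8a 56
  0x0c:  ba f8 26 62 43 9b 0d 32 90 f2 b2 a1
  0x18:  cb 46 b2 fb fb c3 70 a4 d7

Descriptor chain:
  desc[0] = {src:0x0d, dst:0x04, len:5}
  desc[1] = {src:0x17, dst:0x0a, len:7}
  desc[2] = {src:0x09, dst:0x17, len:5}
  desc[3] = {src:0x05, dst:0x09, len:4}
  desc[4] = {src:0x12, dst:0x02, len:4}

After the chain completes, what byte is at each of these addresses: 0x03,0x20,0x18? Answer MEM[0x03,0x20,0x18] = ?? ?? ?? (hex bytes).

D0: mem[0x04..0x08] <- [f8 26 62 43 9b]
D1: mem[0x0a..0x10] <- [a1 cb 46 b2 fb fb c3]
D2: mem[0x17..0x1b] <- [e1 a1 cb 46 b2]
D3: mem[0x09..0x0c] <- [26 62 43 9b]
D4: mem[0x02..0x05] <- [0d 32 90 f2]
query mem[0x03]=0x32, mem[0x20]=0xd7, mem[0x18]=0xa1

MEM[0x03,0x20,0x18] = 32 d7 a1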